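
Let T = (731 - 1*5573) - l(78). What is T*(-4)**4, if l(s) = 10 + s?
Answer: -1262080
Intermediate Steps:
T = -4930 (T = (731 - 1*5573) - (10 + 78) = (731 - 5573) - 1*88 = -4842 - 88 = -4930)
T*(-4)**4 = -4930*(-4)**4 = -4930*256 = -1262080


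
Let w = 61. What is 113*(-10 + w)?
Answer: 5763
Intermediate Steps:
113*(-10 + w) = 113*(-10 + 61) = 113*51 = 5763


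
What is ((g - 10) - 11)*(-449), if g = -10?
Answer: 13919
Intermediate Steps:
((g - 10) - 11)*(-449) = ((-10 - 10) - 11)*(-449) = (-20 - 11)*(-449) = -31*(-449) = 13919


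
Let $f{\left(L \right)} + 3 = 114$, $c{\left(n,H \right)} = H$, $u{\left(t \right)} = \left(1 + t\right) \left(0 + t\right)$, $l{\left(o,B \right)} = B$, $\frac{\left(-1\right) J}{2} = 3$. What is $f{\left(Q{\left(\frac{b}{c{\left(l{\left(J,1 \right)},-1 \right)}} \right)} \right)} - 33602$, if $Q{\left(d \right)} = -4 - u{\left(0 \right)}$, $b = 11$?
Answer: $-33491$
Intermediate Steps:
$J = -6$ ($J = \left(-2\right) 3 = -6$)
$u{\left(t \right)} = t \left(1 + t\right)$ ($u{\left(t \right)} = \left(1 + t\right) t = t \left(1 + t\right)$)
$Q{\left(d \right)} = -4$ ($Q{\left(d \right)} = -4 - 0 \left(1 + 0\right) = -4 - 0 \cdot 1 = -4 - 0 = -4 + 0 = -4$)
$f{\left(L \right)} = 111$ ($f{\left(L \right)} = -3 + 114 = 111$)
$f{\left(Q{\left(\frac{b}{c{\left(l{\left(J,1 \right)},-1 \right)}} \right)} \right)} - 33602 = 111 - 33602 = -33491$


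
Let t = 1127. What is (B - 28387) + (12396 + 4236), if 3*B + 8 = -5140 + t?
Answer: -39286/3 ≈ -13095.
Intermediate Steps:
B = -4021/3 (B = -8/3 + (-5140 + 1127)/3 = -8/3 + (⅓)*(-4013) = -8/3 - 4013/3 = -4021/3 ≈ -1340.3)
(B - 28387) + (12396 + 4236) = (-4021/3 - 28387) + (12396 + 4236) = -89182/3 + 16632 = -39286/3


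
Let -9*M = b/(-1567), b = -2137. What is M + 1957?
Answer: 27597434/14103 ≈ 1956.8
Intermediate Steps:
M = -2137/14103 (M = -(-2137)/(9*(-1567)) = -(-2137)*(-1)/(9*1567) = -1/9*2137/1567 = -2137/14103 ≈ -0.15153)
M + 1957 = -2137/14103 + 1957 = 27597434/14103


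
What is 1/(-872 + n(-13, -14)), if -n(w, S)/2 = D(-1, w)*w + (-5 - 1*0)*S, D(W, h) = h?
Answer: -1/1350 ≈ -0.00074074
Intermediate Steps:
n(w, S) = -2*w² + 10*S (n(w, S) = -2*(w*w + (-5 - 1*0)*S) = -2*(w² + (-5 + 0)*S) = -2*(w² - 5*S) = -2*w² + 10*S)
1/(-872 + n(-13, -14)) = 1/(-872 + (-2*(-13)² + 10*(-14))) = 1/(-872 + (-2*169 - 140)) = 1/(-872 + (-338 - 140)) = 1/(-872 - 478) = 1/(-1350) = -1/1350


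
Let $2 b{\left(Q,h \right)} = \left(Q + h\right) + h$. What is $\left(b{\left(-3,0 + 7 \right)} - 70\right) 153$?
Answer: $- \frac{19737}{2} \approx -9868.5$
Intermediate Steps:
$b{\left(Q,h \right)} = h + \frac{Q}{2}$ ($b{\left(Q,h \right)} = \frac{\left(Q + h\right) + h}{2} = \frac{Q + 2 h}{2} = h + \frac{Q}{2}$)
$\left(b{\left(-3,0 + 7 \right)} - 70\right) 153 = \left(\left(\left(0 + 7\right) + \frac{1}{2} \left(-3\right)\right) - 70\right) 153 = \left(\left(7 - \frac{3}{2}\right) - 70\right) 153 = \left(\frac{11}{2} - 70\right) 153 = \left(- \frac{129}{2}\right) 153 = - \frac{19737}{2}$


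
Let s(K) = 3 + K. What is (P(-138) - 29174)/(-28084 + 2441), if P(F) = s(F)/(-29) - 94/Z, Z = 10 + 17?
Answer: 22842323/20078469 ≈ 1.1377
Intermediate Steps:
Z = 27
P(F) = -2807/783 - F/29 (P(F) = (3 + F)/(-29) - 94/27 = (3 + F)*(-1/29) - 94*1/27 = (-3/29 - F/29) - 94/27 = -2807/783 - F/29)
(P(-138) - 29174)/(-28084 + 2441) = ((-2807/783 - 1/29*(-138)) - 29174)/(-28084 + 2441) = ((-2807/783 + 138/29) - 29174)/(-25643) = (919/783 - 29174)*(-1/25643) = -22842323/783*(-1/25643) = 22842323/20078469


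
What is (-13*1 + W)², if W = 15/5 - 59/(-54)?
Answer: 231361/2916 ≈ 79.342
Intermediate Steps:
W = 221/54 (W = 15*(⅕) - 59*(-1/54) = 3 + 59/54 = 221/54 ≈ 4.0926)
(-13*1 + W)² = (-13*1 + 221/54)² = (-13 + 221/54)² = (-481/54)² = 231361/2916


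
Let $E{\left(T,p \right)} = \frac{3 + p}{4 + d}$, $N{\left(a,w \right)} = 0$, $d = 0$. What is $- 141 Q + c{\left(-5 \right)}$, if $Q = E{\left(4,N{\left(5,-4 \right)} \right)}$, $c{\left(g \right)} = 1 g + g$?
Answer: $- \frac{463}{4} \approx -115.75$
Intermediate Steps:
$c{\left(g \right)} = 2 g$ ($c{\left(g \right)} = g + g = 2 g$)
$E{\left(T,p \right)} = \frac{3}{4} + \frac{p}{4}$ ($E{\left(T,p \right)} = \frac{3 + p}{4 + 0} = \frac{3 + p}{4} = \left(3 + p\right) \frac{1}{4} = \frac{3}{4} + \frac{p}{4}$)
$Q = \frac{3}{4}$ ($Q = \frac{3}{4} + \frac{1}{4} \cdot 0 = \frac{3}{4} + 0 = \frac{3}{4} \approx 0.75$)
$- 141 Q + c{\left(-5 \right)} = \left(-141\right) \frac{3}{4} + 2 \left(-5\right) = - \frac{423}{4} - 10 = - \frac{463}{4}$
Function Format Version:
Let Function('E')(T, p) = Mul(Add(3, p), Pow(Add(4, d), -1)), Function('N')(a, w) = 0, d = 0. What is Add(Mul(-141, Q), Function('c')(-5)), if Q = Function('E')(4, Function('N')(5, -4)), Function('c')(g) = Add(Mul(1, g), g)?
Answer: Rational(-463, 4) ≈ -115.75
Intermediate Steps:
Function('c')(g) = Mul(2, g) (Function('c')(g) = Add(g, g) = Mul(2, g))
Function('E')(T, p) = Add(Rational(3, 4), Mul(Rational(1, 4), p)) (Function('E')(T, p) = Mul(Add(3, p), Pow(Add(4, 0), -1)) = Mul(Add(3, p), Pow(4, -1)) = Mul(Add(3, p), Rational(1, 4)) = Add(Rational(3, 4), Mul(Rational(1, 4), p)))
Q = Rational(3, 4) (Q = Add(Rational(3, 4), Mul(Rational(1, 4), 0)) = Add(Rational(3, 4), 0) = Rational(3, 4) ≈ 0.75000)
Add(Mul(-141, Q), Function('c')(-5)) = Add(Mul(-141, Rational(3, 4)), Mul(2, -5)) = Add(Rational(-423, 4), -10) = Rational(-463, 4)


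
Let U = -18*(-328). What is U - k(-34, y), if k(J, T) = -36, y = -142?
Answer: 5940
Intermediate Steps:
U = 5904
U - k(-34, y) = 5904 - 1*(-36) = 5904 + 36 = 5940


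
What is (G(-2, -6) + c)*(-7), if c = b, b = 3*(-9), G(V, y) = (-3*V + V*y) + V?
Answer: 77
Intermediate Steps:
G(V, y) = -2*V + V*y
b = -27
c = -27
(G(-2, -6) + c)*(-7) = (-2*(-2 - 6) - 27)*(-7) = (-2*(-8) - 27)*(-7) = (16 - 27)*(-7) = -11*(-7) = 77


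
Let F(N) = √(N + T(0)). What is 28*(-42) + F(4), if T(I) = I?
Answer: -1174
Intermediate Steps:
F(N) = √N (F(N) = √(N + 0) = √N)
28*(-42) + F(4) = 28*(-42) + √4 = -1176 + 2 = -1174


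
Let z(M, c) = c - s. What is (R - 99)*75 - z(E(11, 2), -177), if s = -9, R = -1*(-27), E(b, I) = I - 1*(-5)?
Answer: -5232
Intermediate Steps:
E(b, I) = 5 + I (E(b, I) = I + 5 = 5 + I)
R = 27
z(M, c) = 9 + c (z(M, c) = c - 1*(-9) = c + 9 = 9 + c)
(R - 99)*75 - z(E(11, 2), -177) = (27 - 99)*75 - (9 - 177) = -72*75 - 1*(-168) = -5400 + 168 = -5232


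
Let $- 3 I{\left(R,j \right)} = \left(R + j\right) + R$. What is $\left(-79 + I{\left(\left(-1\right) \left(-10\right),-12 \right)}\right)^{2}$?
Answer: $\frac{60025}{9} \approx 6669.4$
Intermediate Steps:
$I{\left(R,j \right)} = - \frac{2 R}{3} - \frac{j}{3}$ ($I{\left(R,j \right)} = - \frac{\left(R + j\right) + R}{3} = - \frac{j + 2 R}{3} = - \frac{2 R}{3} - \frac{j}{3}$)
$\left(-79 + I{\left(\left(-1\right) \left(-10\right),-12 \right)}\right)^{2} = \left(-79 - \left(-4 + \frac{2 \left(\left(-1\right) \left(-10\right)\right)}{3}\right)\right)^{2} = \left(-79 + \left(\left(- \frac{2}{3}\right) 10 + 4\right)\right)^{2} = \left(-79 + \left(- \frac{20}{3} + 4\right)\right)^{2} = \left(-79 - \frac{8}{3}\right)^{2} = \left(- \frac{245}{3}\right)^{2} = \frac{60025}{9}$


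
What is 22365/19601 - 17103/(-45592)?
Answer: 1354900983/893648792 ≈ 1.5161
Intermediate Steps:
22365/19601 - 17103/(-45592) = 22365*(1/19601) - 17103*(-1/45592) = 22365/19601 + 17103/45592 = 1354900983/893648792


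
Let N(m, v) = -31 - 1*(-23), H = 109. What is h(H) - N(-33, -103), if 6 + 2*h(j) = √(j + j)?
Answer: 5 + √218/2 ≈ 12.382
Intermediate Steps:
N(m, v) = -8 (N(m, v) = -31 + 23 = -8)
h(j) = -3 + √2*√j/2 (h(j) = -3 + √(j + j)/2 = -3 + √(2*j)/2 = -3 + (√2*√j)/2 = -3 + √2*√j/2)
h(H) - N(-33, -103) = (-3 + √2*√109/2) - 1*(-8) = (-3 + √218/2) + 8 = 5 + √218/2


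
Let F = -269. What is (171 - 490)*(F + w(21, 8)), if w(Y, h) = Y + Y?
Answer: 72413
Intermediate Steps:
w(Y, h) = 2*Y
(171 - 490)*(F + w(21, 8)) = (171 - 490)*(-269 + 2*21) = -319*(-269 + 42) = -319*(-227) = 72413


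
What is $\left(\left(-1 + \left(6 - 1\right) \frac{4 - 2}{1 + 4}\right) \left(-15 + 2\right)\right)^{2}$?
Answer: $169$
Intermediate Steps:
$\left(\left(-1 + \left(6 - 1\right) \frac{4 - 2}{1 + 4}\right) \left(-15 + 2\right)\right)^{2} = \left(\left(-1 + 5 \cdot \frac{2}{5}\right) \left(-13\right)\right)^{2} = \left(\left(-1 + 2\right) \left(-13\right)\right)^{2} = \left(1 \left(-13\right)\right)^{2} = \left(-13\right)^{2} = 169$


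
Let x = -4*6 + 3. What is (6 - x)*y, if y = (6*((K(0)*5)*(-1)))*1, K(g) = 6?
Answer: -4860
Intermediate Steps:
x = -21 (x = -24 + 3 = -21)
y = -180 (y = (6*((6*5)*(-1)))*1 = (6*(30*(-1)))*1 = (6*(-30))*1 = -180*1 = -180)
(6 - x)*y = (6 - 1*(-21))*(-180) = (6 + 21)*(-180) = 27*(-180) = -4860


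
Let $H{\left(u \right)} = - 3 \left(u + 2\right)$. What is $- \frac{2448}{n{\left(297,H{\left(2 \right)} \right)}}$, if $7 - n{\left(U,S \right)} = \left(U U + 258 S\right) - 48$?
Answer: $\frac{1224}{42529} \approx 0.02878$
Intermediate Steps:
$H{\left(u \right)} = -6 - 3 u$ ($H{\left(u \right)} = - 3 \left(2 + u\right) = -6 - 3 u$)
$n{\left(U,S \right)} = 55 - U^{2} - 258 S$ ($n{\left(U,S \right)} = 7 - \left(\left(U U + 258 S\right) - 48\right) = 7 - \left(\left(U^{2} + 258 S\right) - 48\right) = 7 - \left(-48 + U^{2} + 258 S\right) = 55 - U^{2} - 258 S$)
$- \frac{2448}{n{\left(297,H{\left(2 \right)} \right)}} = - \frac{2448}{55 - 297^{2} - 258 \left(-6 - 6\right)} = - \frac{2448}{55 - 88209 - 258 \left(-6 - 6\right)} = - \frac{2448}{55 - 88209 - -3096} = - \frac{2448}{55 - 88209 + 3096} = - \frac{2448}{-85058} = \left(-2448\right) \left(- \frac{1}{85058}\right) = \frac{1224}{42529}$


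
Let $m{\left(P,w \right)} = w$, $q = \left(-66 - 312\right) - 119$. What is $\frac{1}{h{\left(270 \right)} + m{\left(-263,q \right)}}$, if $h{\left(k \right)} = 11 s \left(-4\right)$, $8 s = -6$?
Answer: $- \frac{1}{464} \approx -0.0021552$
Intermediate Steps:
$s = - \frac{3}{4}$ ($s = \frac{1}{8} \left(-6\right) = - \frac{3}{4} \approx -0.75$)
$h{\left(k \right)} = 33$ ($h{\left(k \right)} = 11 \left(- \frac{3}{4}\right) \left(-4\right) = \left(- \frac{33}{4}\right) \left(-4\right) = 33$)
$q = -497$ ($q = -378 - 119 = -497$)
$\frac{1}{h{\left(270 \right)} + m{\left(-263,q \right)}} = \frac{1}{33 - 497} = \frac{1}{-464} = - \frac{1}{464}$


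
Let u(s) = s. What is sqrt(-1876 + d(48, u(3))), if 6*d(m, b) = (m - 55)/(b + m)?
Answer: I*sqrt(19518142)/102 ≈ 43.313*I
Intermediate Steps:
d(m, b) = (-55 + m)/(6*(b + m)) (d(m, b) = ((m - 55)/(b + m))/6 = ((-55 + m)/(b + m))/6 = (-55 + m)/(6*(b + m)))
sqrt(-1876 + d(48, u(3))) = sqrt(-1876 + (-55 + 48)/(6*(3 + 48))) = sqrt(-1876 + (1/6)*(-7)/51) = sqrt(-1876 + (1/6)*(1/51)*(-7)) = sqrt(-1876 - 7/306) = sqrt(-574063/306) = I*sqrt(19518142)/102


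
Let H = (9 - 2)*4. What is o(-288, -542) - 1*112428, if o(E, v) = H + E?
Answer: -112688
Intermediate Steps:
H = 28 (H = 7*4 = 28)
o(E, v) = 28 + E
o(-288, -542) - 1*112428 = (28 - 288) - 1*112428 = -260 - 112428 = -112688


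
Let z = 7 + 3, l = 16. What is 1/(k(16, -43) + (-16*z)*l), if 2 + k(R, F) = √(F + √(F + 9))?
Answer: -1/(2562 - √(-43 + I*√34)) ≈ -0.00039039 - 1.0016e-6*I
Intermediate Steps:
z = 10
k(R, F) = -2 + √(F + √(9 + F)) (k(R, F) = -2 + √(F + √(F + 9)) = -2 + √(F + √(9 + F)))
1/(k(16, -43) + (-16*z)*l) = 1/((-2 + √(-43 + √(9 - 43))) - 16*10*16) = 1/((-2 + √(-43 + √(-34))) - 160*16) = 1/((-2 + √(-43 + I*√34)) - 2560) = 1/(-2562 + √(-43 + I*√34))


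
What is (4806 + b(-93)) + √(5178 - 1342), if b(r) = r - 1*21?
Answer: 4692 + 2*√959 ≈ 4753.9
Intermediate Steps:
b(r) = -21 + r (b(r) = r - 21 = -21 + r)
(4806 + b(-93)) + √(5178 - 1342) = (4806 + (-21 - 93)) + √(5178 - 1342) = (4806 - 114) + √3836 = 4692 + 2*√959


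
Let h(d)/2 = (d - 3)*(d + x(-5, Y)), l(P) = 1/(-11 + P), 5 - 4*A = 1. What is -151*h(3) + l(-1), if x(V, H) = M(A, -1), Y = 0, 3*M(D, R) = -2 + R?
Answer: -1/12 ≈ -0.083333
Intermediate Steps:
A = 1 (A = 5/4 - 1/4*1 = 5/4 - 1/4 = 1)
M(D, R) = -2/3 + R/3 (M(D, R) = (-2 + R)/3 = -2/3 + R/3)
x(V, H) = -1 (x(V, H) = -2/3 + (1/3)*(-1) = -2/3 - 1/3 = -1)
h(d) = 2*(-1 + d)*(-3 + d) (h(d) = 2*((d - 3)*(d - 1)) = 2*((-3 + d)*(-1 + d)) = 2*((-1 + d)*(-3 + d)) = 2*(-1 + d)*(-3 + d))
-151*h(3) + l(-1) = -151*(6 - 8*3 + 2*3**2) + 1/(-11 - 1) = -151*(6 - 24 + 2*9) + 1/(-12) = -151*(6 - 24 + 18) - 1/12 = -151*0 - 1/12 = 0 - 1/12 = -1/12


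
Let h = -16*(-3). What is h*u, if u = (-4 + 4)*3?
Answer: 0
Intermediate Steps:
h = 48
u = 0 (u = 0*3 = 0)
h*u = 48*0 = 0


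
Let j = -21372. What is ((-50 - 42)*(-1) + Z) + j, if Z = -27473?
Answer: -48753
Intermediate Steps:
((-50 - 42)*(-1) + Z) + j = ((-50 - 42)*(-1) - 27473) - 21372 = (-92*(-1) - 27473) - 21372 = (92 - 27473) - 21372 = -27381 - 21372 = -48753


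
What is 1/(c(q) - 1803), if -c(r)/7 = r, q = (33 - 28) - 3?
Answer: -1/1817 ≈ -0.00055036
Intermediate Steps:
q = 2 (q = 5 - 3 = 2)
c(r) = -7*r
1/(c(q) - 1803) = 1/(-7*2 - 1803) = 1/(-14 - 1803) = 1/(-1817) = -1/1817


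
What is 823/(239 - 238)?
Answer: 823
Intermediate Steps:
823/(239 - 238) = 823/1 = 823*1 = 823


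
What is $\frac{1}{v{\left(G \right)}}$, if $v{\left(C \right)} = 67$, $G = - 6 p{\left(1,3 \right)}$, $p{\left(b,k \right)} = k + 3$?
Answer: $\frac{1}{67} \approx 0.014925$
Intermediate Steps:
$p{\left(b,k \right)} = 3 + k$
$G = -36$ ($G = - 6 \left(3 + 3\right) = \left(-6\right) 6 = -36$)
$\frac{1}{v{\left(G \right)}} = \frac{1}{67}$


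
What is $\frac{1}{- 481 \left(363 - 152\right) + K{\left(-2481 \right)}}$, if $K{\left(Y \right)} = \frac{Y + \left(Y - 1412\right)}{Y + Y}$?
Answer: $- \frac{2481}{251795984} \approx -9.8532 \cdot 10^{-6}$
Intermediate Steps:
$K{\left(Y \right)} = \frac{-1412 + 2 Y}{2 Y}$ ($K{\left(Y \right)} = \frac{Y + \left(-1412 + Y\right)}{2 Y} = \left(-1412 + 2 Y\right) \frac{1}{2 Y} = \frac{-1412 + 2 Y}{2 Y}$)
$\frac{1}{- 481 \left(363 - 152\right) + K{\left(-2481 \right)}} = \frac{1}{- 481 \left(363 - 152\right) + \frac{-706 - 2481}{-2481}} = \frac{1}{\left(-481\right) 211 - - \frac{3187}{2481}} = \frac{1}{-101491 + \frac{3187}{2481}} = \frac{1}{- \frac{251795984}{2481}} = - \frac{2481}{251795984}$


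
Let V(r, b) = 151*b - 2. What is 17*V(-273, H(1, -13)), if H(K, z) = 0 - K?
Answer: -2601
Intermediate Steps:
H(K, z) = -K
V(r, b) = -2 + 151*b
17*V(-273, H(1, -13)) = 17*(-2 + 151*(-1*1)) = 17*(-2 + 151*(-1)) = 17*(-2 - 151) = 17*(-153) = -2601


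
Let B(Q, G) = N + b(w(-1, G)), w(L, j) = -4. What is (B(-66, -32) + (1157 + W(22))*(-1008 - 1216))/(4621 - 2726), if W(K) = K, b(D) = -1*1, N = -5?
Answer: -2622102/1895 ≈ -1383.7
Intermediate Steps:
b(D) = -1
B(Q, G) = -6 (B(Q, G) = -5 - 1 = -6)
(B(-66, -32) + (1157 + W(22))*(-1008 - 1216))/(4621 - 2726) = (-6 + (1157 + 22)*(-1008 - 1216))/(4621 - 2726) = (-6 + 1179*(-2224))/1895 = (-6 - 2622096)*(1/1895) = -2622102*1/1895 = -2622102/1895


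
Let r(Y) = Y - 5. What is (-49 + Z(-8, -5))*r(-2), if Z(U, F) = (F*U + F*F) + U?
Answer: -56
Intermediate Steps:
Z(U, F) = U + F² + F*U (Z(U, F) = (F*U + F²) + U = (F² + F*U) + U = U + F² + F*U)
r(Y) = -5 + Y
(-49 + Z(-8, -5))*r(-2) = (-49 + (-8 + (-5)² - 5*(-8)))*(-5 - 2) = (-49 + (-8 + 25 + 40))*(-7) = (-49 + 57)*(-7) = 8*(-7) = -56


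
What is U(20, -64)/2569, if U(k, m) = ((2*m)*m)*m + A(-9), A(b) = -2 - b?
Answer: -524281/2569 ≈ -204.08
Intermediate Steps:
U(k, m) = 7 + 2*m**3 (U(k, m) = ((2*m)*m)*m + (-2 - 1*(-9)) = (2*m**2)*m + (-2 + 9) = 2*m**3 + 7 = 7 + 2*m**3)
U(20, -64)/2569 = (7 + 2*(-64)**3)/2569 = (7 + 2*(-262144))*(1/2569) = (7 - 524288)*(1/2569) = -524281*1/2569 = -524281/2569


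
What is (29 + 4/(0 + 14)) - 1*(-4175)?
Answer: 29430/7 ≈ 4204.3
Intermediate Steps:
(29 + 4/(0 + 14)) - 1*(-4175) = (29 + 4/14) + 4175 = (29 + 4*(1/14)) + 4175 = (29 + 2/7) + 4175 = 205/7 + 4175 = 29430/7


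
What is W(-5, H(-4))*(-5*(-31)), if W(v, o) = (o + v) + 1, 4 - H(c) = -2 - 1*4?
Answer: 930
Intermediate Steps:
H(c) = 10 (H(c) = 4 - (-2 - 1*4) = 4 - (-2 - 4) = 4 - 1*(-6) = 4 + 6 = 10)
W(v, o) = 1 + o + v
W(-5, H(-4))*(-5*(-31)) = (1 + 10 - 5)*(-5*(-31)) = 6*155 = 930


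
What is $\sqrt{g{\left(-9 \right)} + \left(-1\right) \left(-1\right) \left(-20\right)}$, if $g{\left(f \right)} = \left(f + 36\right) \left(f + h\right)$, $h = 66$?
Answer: $7 \sqrt{31} \approx 38.974$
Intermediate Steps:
$g{\left(f \right)} = \left(36 + f\right) \left(66 + f\right)$ ($g{\left(f \right)} = \left(f + 36\right) \left(f + 66\right) = \left(36 + f\right) \left(66 + f\right)$)
$\sqrt{g{\left(-9 \right)} + \left(-1\right) \left(-1\right) \left(-20\right)} = \sqrt{\left(2376 + \left(-9\right)^{2} + 102 \left(-9\right)\right) + \left(-1\right) \left(-1\right) \left(-20\right)} = \sqrt{\left(2376 + 81 - 918\right) + 1 \left(-20\right)} = \sqrt{1539 - 20} = \sqrt{1519} = 7 \sqrt{31}$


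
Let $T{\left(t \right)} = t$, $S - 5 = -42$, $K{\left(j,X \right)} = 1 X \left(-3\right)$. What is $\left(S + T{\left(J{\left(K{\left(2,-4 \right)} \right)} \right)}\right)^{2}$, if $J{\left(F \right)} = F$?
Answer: $625$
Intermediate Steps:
$K{\left(j,X \right)} = - 3 X$ ($K{\left(j,X \right)} = X \left(-3\right) = - 3 X$)
$S = -37$ ($S = 5 - 42 = -37$)
$\left(S + T{\left(J{\left(K{\left(2,-4 \right)} \right)} \right)}\right)^{2} = \left(-37 - -12\right)^{2} = \left(-37 + 12\right)^{2} = \left(-25\right)^{2} = 625$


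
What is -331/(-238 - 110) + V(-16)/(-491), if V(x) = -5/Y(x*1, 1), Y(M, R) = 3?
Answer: 54367/56956 ≈ 0.95454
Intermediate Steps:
V(x) = -5/3
-331/(-238 - 110) + V(-16)/(-491) = -331/(-238 - 110) - 5/3/(-491) = -331/(-348) - 5/3*(-1/491) = -331*(-1/348) + 5/1473 = 331/348 + 5/1473 = 54367/56956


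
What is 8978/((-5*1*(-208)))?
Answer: 4489/520 ≈ 8.6327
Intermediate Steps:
8978/((-5*1*(-208))) = 8978/((-5*(-208))) = 8978/1040 = 8978*(1/1040) = 4489/520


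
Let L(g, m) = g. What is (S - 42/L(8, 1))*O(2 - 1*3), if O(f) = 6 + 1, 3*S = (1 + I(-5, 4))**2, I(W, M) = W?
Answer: 7/12 ≈ 0.58333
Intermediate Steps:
S = 16/3 (S = (1 - 5)**2/3 = (1/3)*(-4)**2 = (1/3)*16 = 16/3 ≈ 5.3333)
O(f) = 7
(S - 42/L(8, 1))*O(2 - 1*3) = (16/3 - 42/8)*7 = (16/3 - 42*1/8)*7 = (16/3 - 21/4)*7 = (1/12)*7 = 7/12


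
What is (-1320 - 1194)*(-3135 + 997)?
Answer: 5374932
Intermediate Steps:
(-1320 - 1194)*(-3135 + 997) = -2514*(-2138) = 5374932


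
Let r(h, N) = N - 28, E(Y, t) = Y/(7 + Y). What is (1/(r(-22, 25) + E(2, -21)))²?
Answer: 81/625 ≈ 0.12960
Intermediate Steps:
E(Y, t) = Y/(7 + Y)
r(h, N) = -28 + N
(1/(r(-22, 25) + E(2, -21)))² = (1/((-28 + 25) + 2/(7 + 2)))² = (1/(-3 + 2/9))² = (1/(-25/9))² = (-9/25)² = 81/625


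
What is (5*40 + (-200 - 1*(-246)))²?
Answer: 60516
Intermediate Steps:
(5*40 + (-200 - 1*(-246)))² = (200 + (-200 + 246))² = (200 + 46)² = 246² = 60516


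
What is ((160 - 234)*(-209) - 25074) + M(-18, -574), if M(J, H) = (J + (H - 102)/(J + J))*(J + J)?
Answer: -9636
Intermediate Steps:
M(J, H) = 2*J*(J + (-102 + H)/(2*J)) (M(J, H) = (J + (-102 + H)/((2*J)))*(2*J) = (J + (-102 + H)*(1/(2*J)))*(2*J) = (J + (-102 + H)/(2*J))*(2*J) = 2*J*(J + (-102 + H)/(2*J)))
((160 - 234)*(-209) - 25074) + M(-18, -574) = ((160 - 234)*(-209) - 25074) + (-102 - 574 + 2*(-18)²) = (-74*(-209) - 25074) + (-102 - 574 + 2*324) = (15466 - 25074) + (-102 - 574 + 648) = -9608 - 28 = -9636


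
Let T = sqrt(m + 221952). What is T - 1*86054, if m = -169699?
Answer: -86054 + sqrt(52253) ≈ -85825.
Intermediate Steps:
T = sqrt(52253) (T = sqrt(-169699 + 221952) = sqrt(52253) ≈ 228.59)
T - 1*86054 = sqrt(52253) - 1*86054 = sqrt(52253) - 86054 = -86054 + sqrt(52253)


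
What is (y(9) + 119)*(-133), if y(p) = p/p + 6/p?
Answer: -48146/3 ≈ -16049.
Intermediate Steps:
y(p) = 1 + 6/p
(y(9) + 119)*(-133) = ((6 + 9)/9 + 119)*(-133) = ((1/9)*15 + 119)*(-133) = (5/3 + 119)*(-133) = (362/3)*(-133) = -48146/3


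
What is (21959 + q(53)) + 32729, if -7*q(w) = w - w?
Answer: 54688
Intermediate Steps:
q(w) = 0 (q(w) = -(w - w)/7 = -1/7*0 = 0)
(21959 + q(53)) + 32729 = (21959 + 0) + 32729 = 21959 + 32729 = 54688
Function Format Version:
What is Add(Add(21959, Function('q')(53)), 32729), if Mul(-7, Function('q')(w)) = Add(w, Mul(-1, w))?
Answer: 54688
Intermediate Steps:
Function('q')(w) = 0 (Function('q')(w) = Mul(Rational(-1, 7), Add(w, Mul(-1, w))) = Mul(Rational(-1, 7), 0) = 0)
Add(Add(21959, Function('q')(53)), 32729) = Add(Add(21959, 0), 32729) = Add(21959, 32729) = 54688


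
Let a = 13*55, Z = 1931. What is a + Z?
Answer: 2646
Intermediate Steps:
a = 715
a + Z = 715 + 1931 = 2646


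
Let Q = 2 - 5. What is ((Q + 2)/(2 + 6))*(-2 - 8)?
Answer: 5/4 ≈ 1.2500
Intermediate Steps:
Q = -3
((Q + 2)/(2 + 6))*(-2 - 8) = ((-3 + 2)/(2 + 6))*(-2 - 8) = -1/8*(-10) = -1*⅛*(-10) = -⅛*(-10) = 5/4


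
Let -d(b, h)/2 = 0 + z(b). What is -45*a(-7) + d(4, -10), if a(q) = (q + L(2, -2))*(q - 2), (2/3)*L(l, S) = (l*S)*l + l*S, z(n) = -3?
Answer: -10119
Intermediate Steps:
L(l, S) = 3*S*l/2 + 3*S*l²/2 (L(l, S) = 3*((l*S)*l + l*S)/2 = 3*((S*l)*l + S*l)/2 = 3*(S*l² + S*l)/2 = 3*(S*l + S*l²)/2 = 3*S*l/2 + 3*S*l²/2)
d(b, h) = 6 (d(b, h) = -2*(0 - 3) = -2*(-3) = 6)
a(q) = (-18 + q)*(-2 + q) (a(q) = (q + (3/2)*(-2)*2*(1 + 2))*(q - 2) = (q + (3/2)*(-2)*2*3)*(-2 + q) = (q - 18)*(-2 + q) = (-18 + q)*(-2 + q))
-45*a(-7) + d(4, -10) = -45*(36 + (-7)² - 20*(-7)) + 6 = -45*(36 + 49 + 140) + 6 = -45*225 + 6 = -10125 + 6 = -10119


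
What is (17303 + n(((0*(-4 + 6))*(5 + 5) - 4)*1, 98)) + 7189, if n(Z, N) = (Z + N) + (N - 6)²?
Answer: 33050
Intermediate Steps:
n(Z, N) = N + Z + (-6 + N)² (n(Z, N) = (N + Z) + (-6 + N)² = N + Z + (-6 + N)²)
(17303 + n(((0*(-4 + 6))*(5 + 5) - 4)*1, 98)) + 7189 = (17303 + (98 + ((0*(-4 + 6))*(5 + 5) - 4)*1 + (-6 + 98)²)) + 7189 = (17303 + (98 + ((0*2)*10 - 4)*1 + 92²)) + 7189 = (17303 + (98 + (0*10 - 4)*1 + 8464)) + 7189 = (17303 + (98 + (0 - 4)*1 + 8464)) + 7189 = (17303 + (98 - 4*1 + 8464)) + 7189 = (17303 + (98 - 4 + 8464)) + 7189 = (17303 + 8558) + 7189 = 25861 + 7189 = 33050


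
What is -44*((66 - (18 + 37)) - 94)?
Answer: 3652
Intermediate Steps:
-44*((66 - (18 + 37)) - 94) = -44*((66 - 1*55) - 94) = -44*((66 - 55) - 94) = -44*(11 - 94) = -44*(-83) = 3652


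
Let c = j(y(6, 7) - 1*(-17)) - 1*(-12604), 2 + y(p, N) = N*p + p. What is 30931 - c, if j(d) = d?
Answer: 18264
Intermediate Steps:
y(p, N) = -2 + p + N*p (y(p, N) = -2 + (N*p + p) = -2 + (p + N*p) = -2 + p + N*p)
c = 12667 (c = ((-2 + 6 + 7*6) - 1*(-17)) - 1*(-12604) = ((-2 + 6 + 42) + 17) + 12604 = (46 + 17) + 12604 = 63 + 12604 = 12667)
30931 - c = 30931 - 1*12667 = 30931 - 12667 = 18264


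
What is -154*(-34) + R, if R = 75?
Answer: 5311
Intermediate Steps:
-154*(-34) + R = -154*(-34) + 75 = 5236 + 75 = 5311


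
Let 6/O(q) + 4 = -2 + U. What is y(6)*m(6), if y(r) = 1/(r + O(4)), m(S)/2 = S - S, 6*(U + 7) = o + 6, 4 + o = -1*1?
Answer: 0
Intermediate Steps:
o = -5 (o = -4 - 1*1 = -4 - 1 = -5)
U = -41/6 (U = -7 + (-5 + 6)/6 = -7 + (1/6)*1 = -7 + 1/6 = -41/6 ≈ -6.8333)
m(S) = 0 (m(S) = 2*(S - S) = 2*0 = 0)
O(q) = -36/77 (O(q) = 6/(-4 + (-2 - 41/6)) = 6/(-4 - 53/6) = 6/(-77/6) = 6*(-6/77) = -36/77)
y(r) = 1/(-36/77 + r) (y(r) = 1/(r - 36/77) = 1/(-36/77 + r))
y(6)*m(6) = (77/(-36 + 77*6))*0 = (77/(-36 + 462))*0 = (77/426)*0 = 0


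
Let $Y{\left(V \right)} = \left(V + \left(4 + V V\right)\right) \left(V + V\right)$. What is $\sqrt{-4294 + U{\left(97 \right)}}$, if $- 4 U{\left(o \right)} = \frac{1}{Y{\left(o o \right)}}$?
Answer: $\frac{i \sqrt{1266869040649874488983171}}{17176506636} \approx 65.529 i$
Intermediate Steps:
$Y{\left(V \right)} = 2 V \left(4 + V + V^{2}\right)$ ($Y{\left(V \right)} = \left(V + \left(4 + V^{2}\right)\right) 2 V = \left(4 + V + V^{2}\right) 2 V = 2 V \left(4 + V + V^{2}\right)$)
$U{\left(o \right)} = - \frac{1}{8 o^{2} \left(4 + o^{2} + o^{4}\right)}$ ($U{\left(o \right)} = - \frac{1}{4 \cdot 2 o o \left(4 + o o + \left(o o\right)^{2}\right)} = - \frac{1}{4 \cdot 2 o^{2} \left(4 + o^{2} + \left(o^{2}\right)^{2}\right)} = - \frac{1}{4 \cdot 2 o^{2} \left(4 + o^{2} + o^{4}\right)} = - \frac{\frac{1}{2} \frac{1}{o^{2}} \frac{1}{4 + o^{2} + o^{4}}}{4} = - \frac{1}{8 o^{2} \left(4 + o^{2} + o^{4}\right)}$)
$\sqrt{-4294 + U{\left(97 \right)}} = \sqrt{-4294 - \frac{1}{8 \cdot 9409 \left(4 + 97^{2} + 97^{4}\right)}} = \sqrt{-4294 - \frac{1}{75272 \left(4 + 9409 + 88529281\right)}} = \sqrt{-4294 - \frac{1}{75272 \cdot 88538694}} = \sqrt{-4294 - \frac{1}{75272} \cdot \frac{1}{88538694}} = \sqrt{-4294 - \frac{1}{6664484574768}} = \sqrt{- \frac{28617296764053793}{6664484574768}} = \frac{i \sqrt{1266869040649874488983171}}{17176506636}$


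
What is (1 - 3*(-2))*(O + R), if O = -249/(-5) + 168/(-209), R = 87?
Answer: 994812/1045 ≈ 951.97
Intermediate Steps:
O = 51201/1045 (O = -249*(-⅕) + 168*(-1/209) = 249/5 - 168/209 = 51201/1045 ≈ 48.996)
(1 - 3*(-2))*(O + R) = (1 - 3*(-2))*(51201/1045 + 87) = (1 + 6)*(142116/1045) = 7*(142116/1045) = 994812/1045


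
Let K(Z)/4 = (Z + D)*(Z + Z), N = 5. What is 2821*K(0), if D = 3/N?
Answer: 0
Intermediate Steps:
D = 3/5 ≈ 0.60000
K(Z) = 8*Z*(3/5 + Z) (K(Z) = 4*((Z + 3/5)*(Z + Z)) = 4*((3/5 + Z)*(2*Z)) = 4*(2*Z*(3/5 + Z)) = 8*Z*(3/5 + Z))
2821*K(0) = 2821*((8/5)*0*(3 + 5*0)) = 2821*((8/5)*0*(3 + 0)) = 2821*((8/5)*0*3) = 2821*0 = 0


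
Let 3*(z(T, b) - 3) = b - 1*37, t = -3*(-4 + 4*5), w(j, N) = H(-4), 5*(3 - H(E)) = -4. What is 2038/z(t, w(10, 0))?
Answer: -30570/121 ≈ -252.64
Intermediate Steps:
H(E) = 19/5 (H(E) = 3 - 1/5*(-4) = 3 + 4/5 = 19/5)
w(j, N) = 19/5
t = -48 (t = -3*(-4 + 20) = -3*16 = -48)
z(T, b) = -28/3 + b/3 (z(T, b) = 3 + (b - 1*37)/3 = 3 + (b - 37)/3 = 3 + (-37 + b)/3 = 3 + (-37/3 + b/3) = -28/3 + b/3)
2038/z(t, w(10, 0)) = 2038/(-28/3 + (1/3)*(19/5)) = 2038/(-28/3 + 19/15) = 2038/(-121/15) = 2038*(-15/121) = -30570/121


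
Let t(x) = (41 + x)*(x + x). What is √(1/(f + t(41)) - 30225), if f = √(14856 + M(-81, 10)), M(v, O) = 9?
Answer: √(-203232899 - 30225*√14865)/√(6724 + √14865) ≈ 173.85*I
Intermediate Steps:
t(x) = 2*x*(41 + x) (t(x) = (41 + x)*(2*x) = 2*x*(41 + x))
f = √14865 (f = √(14856 + 9) = √14865 ≈ 121.92)
√(1/(f + t(41)) - 30225) = √(1/(√14865 + 2*41*(41 + 41)) - 30225) = √(1/(√14865 + 2*41*82) - 30225) = √(1/(√14865 + 6724) - 30225) = √(1/(6724 + √14865) - 30225) = √(-30225 + 1/(6724 + √14865))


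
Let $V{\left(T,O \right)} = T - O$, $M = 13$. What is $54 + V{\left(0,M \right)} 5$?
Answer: $-11$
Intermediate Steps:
$54 + V{\left(0,M \right)} 5 = 54 + \left(0 - 13\right) 5 = 54 - 65 = -11$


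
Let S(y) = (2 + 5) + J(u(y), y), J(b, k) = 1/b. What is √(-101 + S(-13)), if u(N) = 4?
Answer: 5*I*√15/2 ≈ 9.6825*I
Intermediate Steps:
S(y) = 29/4 (S(y) = (2 + 5) + 1/4 = 7 + ¼ = 29/4)
√(-101 + S(-13)) = √(-101 + 29/4) = √(-375/4) = 5*I*√15/2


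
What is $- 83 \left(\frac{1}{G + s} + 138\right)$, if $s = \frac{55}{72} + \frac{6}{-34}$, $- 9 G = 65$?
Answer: $- \frac{30972114}{2707} \approx -11441.0$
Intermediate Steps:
$G = - \frac{65}{9}$ ($G = \left(- \frac{1}{9}\right) 65 = - \frac{65}{9} \approx -7.2222$)
$s = \frac{719}{1224}$ ($s = 55 \cdot \frac{1}{72} + 6 \left(- \frac{1}{34}\right) = \frac{55}{72} - \frac{3}{17} = \frac{719}{1224} \approx 0.58742$)
$- 83 \left(\frac{1}{G + s} + 138\right) = - 83 \left(\frac{1}{- \frac{65}{9} + \frac{719}{1224}} + 138\right) = - 83 \left(\frac{1}{- \frac{2707}{408}} + 138\right) = - 83 \left(- \frac{408}{2707} + 138\right) = \left(-83\right) \frac{373158}{2707} = - \frac{30972114}{2707}$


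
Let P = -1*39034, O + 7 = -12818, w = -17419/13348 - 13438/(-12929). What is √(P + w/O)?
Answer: I*√212460188549167311082146453/73776364830 ≈ 197.57*I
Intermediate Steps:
w = -45839827/172576292 (w = -17419*1/13348 - 13438*(-1/12929) = -17419/13348 + 13438/12929 = -45839827/172576292 ≈ -0.26562)
O = -12825 (O = -7 - 12818 = -12825)
P = -39034
√(P + w/O) = √(-39034 - 45839827/172576292/(-12825)) = √(-39034 - 45839827/172576292*(-1/12825)) = √(-39034 + 45839827/2213290944900) = √(-86393598697386773/2213290944900) = I*√212460188549167311082146453/73776364830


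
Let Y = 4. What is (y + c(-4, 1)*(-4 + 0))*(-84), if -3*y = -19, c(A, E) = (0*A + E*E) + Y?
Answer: 1148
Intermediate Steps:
c(A, E) = 4 + E**2 (c(A, E) = (0*A + E*E) + 4 = (0 + E**2) + 4 = E**2 + 4 = 4 + E**2)
y = 19/3 (y = -1/3*(-19) = 19/3 ≈ 6.3333)
(y + c(-4, 1)*(-4 + 0))*(-84) = (19/3 + (4 + 1**2)*(-4 + 0))*(-84) = (19/3 + (4 + 1)*(-4))*(-84) = (19/3 + 5*(-4))*(-84) = (19/3 - 20)*(-84) = -41/3*(-84) = 1148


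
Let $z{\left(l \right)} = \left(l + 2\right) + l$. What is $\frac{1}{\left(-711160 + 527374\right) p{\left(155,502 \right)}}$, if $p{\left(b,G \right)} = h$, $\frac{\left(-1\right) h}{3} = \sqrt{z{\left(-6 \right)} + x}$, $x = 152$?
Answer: $\frac{\sqrt{142}}{78292836} \approx 1.522 \cdot 10^{-7}$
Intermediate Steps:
$z{\left(l \right)} = 2 + 2 l$ ($z{\left(l \right)} = \left(2 + l\right) + l = 2 + 2 l$)
$h = - 3 \sqrt{142}$ ($h = - 3 \sqrt{\left(2 + 2 \left(-6\right)\right) + 152} = - 3 \sqrt{\left(2 - 12\right) + 152} = - 3 \sqrt{-10 + 152} = - 3 \sqrt{142} \approx -35.749$)
$p{\left(b,G \right)} = - 3 \sqrt{142}$
$\frac{1}{\left(-711160 + 527374\right) p{\left(155,502 \right)}} = \frac{1}{\left(-711160 + 527374\right) \left(- 3 \sqrt{142}\right)} = \frac{\left(- \frac{1}{426}\right) \sqrt{142}}{-183786} = - \frac{\left(- \frac{1}{426}\right) \sqrt{142}}{183786} = \frac{\sqrt{142}}{78292836}$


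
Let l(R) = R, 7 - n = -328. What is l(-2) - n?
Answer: -337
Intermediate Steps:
n = 335 (n = 7 - 1*(-328) = 7 + 328 = 335)
l(-2) - n = -2 - 1*335 = -2 - 335 = -337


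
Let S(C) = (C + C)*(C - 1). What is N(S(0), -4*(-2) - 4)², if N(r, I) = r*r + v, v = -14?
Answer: 196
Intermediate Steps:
S(C) = 2*C*(-1 + C) (S(C) = (2*C)*(-1 + C) = 2*C*(-1 + C))
N(r, I) = -14 + r² (N(r, I) = r*r - 14 = r² - 14 = -14 + r²)
N(S(0), -4*(-2) - 4)² = (-14 + (2*0*(-1 + 0))²)² = (-14 + (2*0*(-1))²)² = (-14 + 0²)² = (-14 + 0)² = (-14)² = 196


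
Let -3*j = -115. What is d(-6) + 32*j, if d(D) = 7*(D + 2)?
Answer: 3596/3 ≈ 1198.7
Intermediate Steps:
j = 115/3 (j = -⅓*(-115) = 115/3 ≈ 38.333)
d(D) = 14 + 7*D (d(D) = 7*(2 + D) = 14 + 7*D)
d(-6) + 32*j = (14 + 7*(-6)) + 32*(115/3) = (14 - 42) + 3680/3 = -28 + 3680/3 = 3596/3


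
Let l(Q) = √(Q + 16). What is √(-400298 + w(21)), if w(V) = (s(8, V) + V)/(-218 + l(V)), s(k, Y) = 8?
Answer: √(-87264993 + 400298*√37)/√(218 - √37) ≈ 632.69*I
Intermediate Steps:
l(Q) = √(16 + Q)
w(V) = (8 + V)/(-218 + √(16 + V))
√(-400298 + w(21)) = √(-400298 + (8 + 21)/(-218 + √(16 + 21))) = √(-400298 + 29/(-218 + √37))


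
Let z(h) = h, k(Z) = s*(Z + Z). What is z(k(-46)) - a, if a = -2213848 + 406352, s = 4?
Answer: 1807128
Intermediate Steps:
k(Z) = 8*Z (k(Z) = 4*(Z + Z) = 4*(2*Z) = 8*Z)
a = -1807496
z(k(-46)) - a = 8*(-46) - 1*(-1807496) = -368 + 1807496 = 1807128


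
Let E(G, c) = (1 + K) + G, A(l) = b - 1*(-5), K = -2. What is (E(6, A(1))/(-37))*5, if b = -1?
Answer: -25/37 ≈ -0.67568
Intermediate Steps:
A(l) = 4 (A(l) = -1 - 1*(-5) = -1 + 5 = 4)
E(G, c) = -1 + G (E(G, c) = (1 - 2) + G = -1 + G)
(E(6, A(1))/(-37))*5 = ((-1 + 6)/(-37))*5 = (5*(-1/37))*5 = -5/37*5 = -25/37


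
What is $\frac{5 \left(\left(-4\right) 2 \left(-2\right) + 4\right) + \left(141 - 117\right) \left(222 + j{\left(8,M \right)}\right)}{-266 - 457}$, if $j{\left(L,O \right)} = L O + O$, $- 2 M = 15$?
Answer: $- \frac{3808}{723} \approx -5.2669$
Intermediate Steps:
$M = - \frac{15}{2}$ ($M = \left(- \frac{1}{2}\right) 15 = - \frac{15}{2} \approx -7.5$)
$j{\left(L,O \right)} = O + L O$
$\frac{5 \left(\left(-4\right) 2 \left(-2\right) + 4\right) + \left(141 - 117\right) \left(222 + j{\left(8,M \right)}\right)}{-266 - 457} = \frac{5 \left(\left(-4\right) 2 \left(-2\right) + 4\right) + \left(141 - 117\right) \left(222 - \frac{15 \left(1 + 8\right)}{2}\right)}{-266 - 457} = \frac{5 \left(\left(-8\right) \left(-2\right) + 4\right) + 24 \left(222 - \frac{135}{2}\right)}{-723} = \left(5 \left(16 + 4\right) + 24 \left(222 - \frac{135}{2}\right)\right) \left(- \frac{1}{723}\right) = \left(5 \cdot 20 + 24 \cdot \frac{309}{2}\right) \left(- \frac{1}{723}\right) = \left(100 + 3708\right) \left(- \frac{1}{723}\right) = 3808 \left(- \frac{1}{723}\right) = - \frac{3808}{723}$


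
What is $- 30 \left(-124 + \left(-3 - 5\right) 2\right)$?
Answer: $4200$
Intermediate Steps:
$- 30 \left(-124 + \left(-3 - 5\right) 2\right) = - 30 \left(-124 - 16\right) = \left(-30\right) \left(-140\right) = 4200$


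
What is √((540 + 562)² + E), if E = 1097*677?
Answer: √1957073 ≈ 1399.0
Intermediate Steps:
E = 742669
√((540 + 562)² + E) = √((540 + 562)² + 742669) = √(1102² + 742669) = √(1214404 + 742669) = √1957073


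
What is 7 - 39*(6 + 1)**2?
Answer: -1904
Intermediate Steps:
7 - 39*(6 + 1)**2 = 7 - 39*7**2 = 7 - 39*49 = 7 - 1911 = -1904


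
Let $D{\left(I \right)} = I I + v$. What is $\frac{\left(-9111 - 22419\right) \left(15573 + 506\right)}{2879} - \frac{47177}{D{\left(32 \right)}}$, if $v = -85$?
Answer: $- \frac{476181469513}{2703381} \approx -1.7614 \cdot 10^{5}$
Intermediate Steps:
$D{\left(I \right)} = -85 + I^{2}$ ($D{\left(I \right)} = I I - 85 = I^{2} - 85 = -85 + I^{2}$)
$\frac{\left(-9111 - 22419\right) \left(15573 + 506\right)}{2879} - \frac{47177}{D{\left(32 \right)}} = \frac{\left(-9111 - 22419\right) \left(15573 + 506\right)}{2879} - \frac{47177}{-85 + 32^{2}} = \left(-31530\right) 16079 \cdot \frac{1}{2879} - \frac{47177}{-85 + 1024} = \left(-506970870\right) \frac{1}{2879} - \frac{47177}{939} = - \frac{506970870}{2879} - \frac{47177}{939} = - \frac{476181469513}{2703381}$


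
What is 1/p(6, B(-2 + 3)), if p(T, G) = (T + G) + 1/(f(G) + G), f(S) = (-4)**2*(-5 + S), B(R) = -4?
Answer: 148/295 ≈ 0.50169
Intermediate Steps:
f(S) = -80 + 16*S (f(S) = 16*(-5 + S) = -80 + 16*S)
p(T, G) = G + T + 1/(-80 + 17*G) (p(T, G) = (T + G) + 1/((-80 + 16*G) + G) = (G + T) + 1/(-80 + 17*G) = G + T + 1/(-80 + 17*G))
1/p(6, B(-2 + 3)) = 1/((1 - 80*(-4) - 80*6 + 17*(-4)**2 + 17*(-4)*6)/(-80 + 17*(-4))) = 1/((1 + 320 - 480 + 17*16 - 408)/(-80 - 68)) = 1/((1 + 320 - 480 + 272 - 408)/(-148)) = 1/(-1/148*(-295)) = 1/(295/148) = 148/295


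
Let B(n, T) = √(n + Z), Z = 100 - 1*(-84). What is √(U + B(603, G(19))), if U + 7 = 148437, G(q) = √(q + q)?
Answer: √(148430 + √787) ≈ 385.30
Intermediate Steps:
Z = 184 (Z = 100 + 84 = 184)
G(q) = √2*√q (G(q) = √(2*q) = √2*√q)
U = 148430 (U = -7 + 148437 = 148430)
B(n, T) = √(184 + n) (B(n, T) = √(n + 184) = √(184 + n))
√(U + B(603, G(19))) = √(148430 + √(184 + 603)) = √(148430 + √787)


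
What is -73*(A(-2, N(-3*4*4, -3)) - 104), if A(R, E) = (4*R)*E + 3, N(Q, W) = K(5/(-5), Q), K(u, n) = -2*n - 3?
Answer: 61685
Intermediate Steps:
K(u, n) = -3 - 2*n
N(Q, W) = -3 - 2*Q
A(R, E) = 3 + 4*E*R (A(R, E) = 4*E*R + 3 = 3 + 4*E*R)
-73*(A(-2, N(-3*4*4, -3)) - 104) = -73*((3 + 4*(-3 - 2*(-3*4)*4)*(-2)) - 104) = -73*((3 + 4*(-3 - (-24)*4)*(-2)) - 104) = -73*((3 + 4*(-3 - 2*(-48))*(-2)) - 104) = -73*((3 + 4*(-3 + 96)*(-2)) - 104) = -73*((3 + 4*93*(-2)) - 104) = -73*((3 - 744) - 104) = -73*(-741 - 104) = -73*(-845) = 61685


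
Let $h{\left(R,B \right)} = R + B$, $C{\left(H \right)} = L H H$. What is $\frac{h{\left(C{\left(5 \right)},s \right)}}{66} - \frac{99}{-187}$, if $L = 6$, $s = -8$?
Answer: $\frac{1504}{561} \approx 2.6809$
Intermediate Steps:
$C{\left(H \right)} = 6 H^{2}$ ($C{\left(H \right)} = 6 H H = 6 H^{2}$)
$h{\left(R,B \right)} = B + R$
$\frac{h{\left(C{\left(5 \right)},s \right)}}{66} - \frac{99}{-187} = \frac{-8 + 6 \cdot 5^{2}}{66} - \frac{99}{-187} = \left(-8 + 6 \cdot 25\right) \frac{1}{66} - - \frac{9}{17} = \left(-8 + 150\right) \frac{1}{66} + \frac{9}{17} = 142 \cdot \frac{1}{66} + \frac{9}{17} = \frac{71}{33} + \frac{9}{17} = \frac{1504}{561}$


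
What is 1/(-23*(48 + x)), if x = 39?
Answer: -1/2001 ≈ -0.00049975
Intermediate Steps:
1/(-23*(48 + x)) = 1/(-23*(48 + 39)) = 1/(-23*87) = 1/(-2001) = -1/2001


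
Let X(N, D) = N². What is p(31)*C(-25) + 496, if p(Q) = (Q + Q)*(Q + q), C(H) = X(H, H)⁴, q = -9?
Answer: 208129882812996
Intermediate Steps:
C(H) = H⁸ (C(H) = (H²)⁴ = H⁸)
p(Q) = 2*Q*(-9 + Q) (p(Q) = (Q + Q)*(Q - 9) = (2*Q)*(-9 + Q) = 2*Q*(-9 + Q))
p(31)*C(-25) + 496 = (2*31*(-9 + 31))*(-25)⁸ + 496 = (2*31*22)*152587890625 + 496 = 1364*152587890625 + 496 = 208129882812500 + 496 = 208129882812996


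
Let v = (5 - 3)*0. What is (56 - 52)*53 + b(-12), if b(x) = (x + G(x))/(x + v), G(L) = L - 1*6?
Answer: 429/2 ≈ 214.50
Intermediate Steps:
G(L) = -6 + L (G(L) = L - 6 = -6 + L)
v = 0 (v = 2*0 = 0)
b(x) = (-6 + 2*x)/x (b(x) = (x + (-6 + x))/(x + 0) = (-6 + 2*x)/x)
(56 - 52)*53 + b(-12) = (56 - 52)*53 + (2 - 6/(-12)) = 4*53 + (2 - 6*(-1/12)) = 212 + (2 + ½) = 212 + 5/2 = 429/2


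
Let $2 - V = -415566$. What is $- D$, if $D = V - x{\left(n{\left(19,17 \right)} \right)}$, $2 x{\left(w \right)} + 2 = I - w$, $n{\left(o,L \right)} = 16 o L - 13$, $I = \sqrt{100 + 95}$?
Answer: $- \frac{836293}{2} + \frac{\sqrt{195}}{2} \approx -4.1814 \cdot 10^{5}$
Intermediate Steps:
$V = 415568$ ($V = 2 - -415566 = 2 + 415566 = 415568$)
$I = \sqrt{195} \approx 13.964$
$n{\left(o,L \right)} = -13 + 16 L o$ ($n{\left(o,L \right)} = 16 L o - 13 = -13 + 16 L o$)
$x{\left(w \right)} = -1 + \frac{\sqrt{195}}{2} - \frac{w}{2}$ ($x{\left(w \right)} = -1 + \frac{\sqrt{195} - w}{2} = -1 - \left(\frac{w}{2} - \frac{\sqrt{195}}{2}\right) = -1 + \frac{\sqrt{195}}{2} - \frac{w}{2}$)
$D = \frac{836293}{2} - \frac{\sqrt{195}}{2}$ ($D = 415568 - \left(-1 + \frac{\sqrt{195}}{2} - \frac{-13 + 16 \cdot 17 \cdot 19}{2}\right) = 415568 - \left(-1 + \frac{\sqrt{195}}{2} - \frac{-13 + 5168}{2}\right) = 415568 - \left(-1 + \frac{\sqrt{195}}{2} - \frac{5155}{2}\right) = 415568 - \left(- \frac{5157}{2} + \frac{\sqrt{195}}{2}\right) = 415568 + \left(\frac{5157}{2} - \frac{\sqrt{195}}{2}\right) = \frac{836293}{2} - \frac{\sqrt{195}}{2} \approx 4.1814 \cdot 10^{5}$)
$- D = - (\frac{836293}{2} - \frac{\sqrt{195}}{2}) = - \frac{836293}{2} + \frac{\sqrt{195}}{2}$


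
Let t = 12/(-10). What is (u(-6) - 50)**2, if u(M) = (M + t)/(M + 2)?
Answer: 58081/25 ≈ 2323.2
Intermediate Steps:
t = -6/5 (t = 12*(-1/10) = -6/5 ≈ -1.2000)
u(M) = (-6/5 + M)/(2 + M) (u(M) = (M - 6/5)/(M + 2) = (-6/5 + M)/(2 + M))
(u(-6) - 50)**2 = ((-6/5 - 6)/(2 - 6) - 50)**2 = (-36/5/(-4) - 50)**2 = (-1/4*(-36/5) - 50)**2 = (9/5 - 50)**2 = (-241/5)**2 = 58081/25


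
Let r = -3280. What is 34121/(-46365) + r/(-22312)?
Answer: -76153819/129311985 ≈ -0.58891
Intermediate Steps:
34121/(-46365) + r/(-22312) = 34121/(-46365) - 3280/(-22312) = 34121*(-1/46365) - 3280*(-1/22312) = -34121/46365 + 410/2789 = -76153819/129311985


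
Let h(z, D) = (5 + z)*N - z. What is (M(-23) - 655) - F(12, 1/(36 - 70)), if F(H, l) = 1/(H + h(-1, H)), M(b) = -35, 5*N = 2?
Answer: -50375/73 ≈ -690.07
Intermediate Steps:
N = 2/5 (N = (1/5)*2 = 2/5 ≈ 0.40000)
h(z, D) = 2 - 3*z/5 (h(z, D) = (5 + z)*(2/5) - z = (2 + 2*z/5) - z = 2 - 3*z/5)
F(H, l) = 1/(13/5 + H) (F(H, l) = 1/(H + (2 - 3/5*(-1))) = 1/(H + (2 + 3/5)) = 1/(H + 13/5) = 1/(13/5 + H))
(M(-23) - 655) - F(12, 1/(36 - 70)) = (-35 - 655) - 5/(13 + 5*12) = -690 - 5/(13 + 60) = -690 - 5/73 = -50375/73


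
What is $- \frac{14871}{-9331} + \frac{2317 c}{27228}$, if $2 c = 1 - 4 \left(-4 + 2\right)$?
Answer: $\frac{334798173}{169376312} \approx 1.9767$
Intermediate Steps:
$c = \frac{9}{2}$ ($c = \frac{1 - 4 \left(-4 + 2\right)}{2} = \frac{1 - -8}{2} = \frac{1 + 8}{2} = \frac{1}{2} \cdot 9 = \frac{9}{2} \approx 4.5$)
$- \frac{14871}{-9331} + \frac{2317 c}{27228} = - \frac{14871}{-9331} + \frac{2317 \cdot \frac{9}{2}}{27228} = \left(-14871\right) \left(- \frac{1}{9331}\right) + \frac{20853}{2} \cdot \frac{1}{27228} = \frac{14871}{9331} + \frac{6951}{18152} = \frac{334798173}{169376312}$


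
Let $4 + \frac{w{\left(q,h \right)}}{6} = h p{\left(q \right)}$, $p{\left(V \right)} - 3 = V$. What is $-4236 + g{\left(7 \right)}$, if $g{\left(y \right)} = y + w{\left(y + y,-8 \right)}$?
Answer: $-5069$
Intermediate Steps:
$p{\left(V \right)} = 3 + V$
$w{\left(q,h \right)} = -24 + 6 h \left(3 + q\right)$
$g{\left(y \right)} = -168 - 95 y$ ($g{\left(y \right)} = y - \left(24 + 48 \left(3 + \left(y + y\right)\right)\right) = y - \left(24 + 48 \left(3 + 2 y\right)\right) = y - \left(168 + 96 y\right) = -168 - 95 y$)
$-4236 + g{\left(7 \right)} = -4236 - 833 = -5069$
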